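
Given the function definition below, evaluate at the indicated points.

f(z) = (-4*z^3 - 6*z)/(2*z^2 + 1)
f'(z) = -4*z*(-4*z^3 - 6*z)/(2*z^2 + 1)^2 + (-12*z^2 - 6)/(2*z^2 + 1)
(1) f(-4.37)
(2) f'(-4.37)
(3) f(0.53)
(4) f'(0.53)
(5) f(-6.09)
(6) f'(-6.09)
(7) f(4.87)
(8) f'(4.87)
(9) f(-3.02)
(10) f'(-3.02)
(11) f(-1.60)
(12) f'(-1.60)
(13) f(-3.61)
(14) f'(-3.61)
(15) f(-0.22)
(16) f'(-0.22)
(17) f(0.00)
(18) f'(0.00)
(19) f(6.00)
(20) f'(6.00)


(1) = 9.19
(2) = -1.90
(3) = -2.42
(4) = -2.72
(5) = 12.50
(6) = -1.95
(7) = -10.14
(8) = -1.92
(9) = 6.67
(10) = -1.81
(11) = 4.25
(12) = -1.56
(13) = 7.75
(14) = -1.86
(15) = 1.24
(16) = -5.00
(17) = 0.00
(18) = -6.00
(19) = -12.33
(20) = -1.95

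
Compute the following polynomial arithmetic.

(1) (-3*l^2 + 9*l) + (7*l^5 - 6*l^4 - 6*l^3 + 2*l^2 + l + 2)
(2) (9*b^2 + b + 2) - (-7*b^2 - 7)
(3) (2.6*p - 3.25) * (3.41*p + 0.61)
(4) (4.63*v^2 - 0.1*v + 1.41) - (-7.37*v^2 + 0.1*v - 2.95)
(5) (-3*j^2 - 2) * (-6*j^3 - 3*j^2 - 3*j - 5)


(1) = 7*l^5 - 6*l^4 - 6*l^3 - l^2 + 10*l + 2
(2) = 16*b^2 + b + 9
(3) = 8.866*p^2 - 9.4965*p - 1.9825
(4) = 12.0*v^2 - 0.2*v + 4.36
(5) = 18*j^5 + 9*j^4 + 21*j^3 + 21*j^2 + 6*j + 10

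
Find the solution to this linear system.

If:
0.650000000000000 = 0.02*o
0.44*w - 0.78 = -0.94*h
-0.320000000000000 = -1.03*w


Then:
h = 0.68
o = 32.50
w = 0.31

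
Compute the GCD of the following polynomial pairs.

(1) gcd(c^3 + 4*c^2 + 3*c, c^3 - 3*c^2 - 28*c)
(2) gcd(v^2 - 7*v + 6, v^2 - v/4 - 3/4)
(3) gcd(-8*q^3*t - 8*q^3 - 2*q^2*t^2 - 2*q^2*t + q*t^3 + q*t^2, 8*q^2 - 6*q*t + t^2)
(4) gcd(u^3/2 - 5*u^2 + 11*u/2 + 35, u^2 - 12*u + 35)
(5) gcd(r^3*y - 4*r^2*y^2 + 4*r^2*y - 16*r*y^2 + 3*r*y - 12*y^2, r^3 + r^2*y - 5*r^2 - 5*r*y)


(1) = c
(2) = v - 1
(3) = gcd((-4*q + t)*(2*q + t)*(q*t + q), (-4*q + t)*(-2*q + t)) = 4*q - t
(4) = u^2 - 12*u + 35
(5) = gcd((r + 3)*(r - 4*y)*(r*y + y), r*(r - 5)*(r + y)) = 1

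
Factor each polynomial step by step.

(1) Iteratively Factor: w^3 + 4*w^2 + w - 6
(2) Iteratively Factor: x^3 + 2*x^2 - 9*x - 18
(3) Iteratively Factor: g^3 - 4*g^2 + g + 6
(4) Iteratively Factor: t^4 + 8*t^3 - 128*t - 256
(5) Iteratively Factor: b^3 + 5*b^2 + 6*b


(1) = (w + 3)*(w^2 + w - 2) = (w + 2)*(w + 3)*(w - 1)
(2) = (x + 3)*(x^2 - x - 6) = (x + 2)*(x + 3)*(x - 3)
(3) = (g - 2)*(g^2 - 2*g - 3) = (g - 3)*(g - 2)*(g + 1)
(4) = (t + 4)*(t^3 + 4*t^2 - 16*t - 64) = (t + 4)^2*(t^2 - 16) = (t + 4)^3*(t - 4)
(5) = (b + 3)*(b^2 + 2*b) = b*(b + 3)*(b + 2)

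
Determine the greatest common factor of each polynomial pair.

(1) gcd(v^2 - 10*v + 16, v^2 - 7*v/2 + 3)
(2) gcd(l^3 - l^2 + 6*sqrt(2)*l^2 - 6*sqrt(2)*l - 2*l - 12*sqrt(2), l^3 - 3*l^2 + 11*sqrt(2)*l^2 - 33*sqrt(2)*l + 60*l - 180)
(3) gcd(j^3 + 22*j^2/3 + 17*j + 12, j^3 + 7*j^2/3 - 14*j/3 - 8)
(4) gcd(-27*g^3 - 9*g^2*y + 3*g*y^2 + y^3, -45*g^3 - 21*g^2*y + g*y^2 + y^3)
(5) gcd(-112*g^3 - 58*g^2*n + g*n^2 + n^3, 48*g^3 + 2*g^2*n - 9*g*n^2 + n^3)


(1) = v - 2
(2) = gcd((l - 2)*(l + 1)*(l + 6*sqrt(2)), (l - 3)*(l + 5*sqrt(2))*(l + 6*sqrt(2))) = l + 6*sqrt(2)
(3) = gcd((j + 4/3)*(j + 3)^2, (j - 2)*(j + 4/3)*(j + 3)) = j^2 + 13*j/3 + 4
(4) = gcd((-3*g + y)*(3*g + y)^2, (-5*g + y)*(3*g + y)^2) = 9*g^2 + 6*g*y + y^2
(5) = gcd((-8*g + n)*(2*g + n)*(7*g + n), (-8*g + n)*(-3*g + n)*(2*g + n)) = 16*g^2 + 6*g*n - n^2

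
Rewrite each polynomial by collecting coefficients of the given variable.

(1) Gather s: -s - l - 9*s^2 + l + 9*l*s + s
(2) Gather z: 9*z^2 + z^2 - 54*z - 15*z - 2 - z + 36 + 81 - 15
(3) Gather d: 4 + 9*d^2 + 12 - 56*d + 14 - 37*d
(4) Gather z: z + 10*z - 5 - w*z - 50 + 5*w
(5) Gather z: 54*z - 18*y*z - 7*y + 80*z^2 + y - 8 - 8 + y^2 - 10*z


(1) = 9*l*s - 9*s^2
(2) = 10*z^2 - 70*z + 100
(3) = 9*d^2 - 93*d + 30
(4) = 5*w + z*(11 - w) - 55
(5) = y^2 - 6*y + 80*z^2 + z*(44 - 18*y) - 16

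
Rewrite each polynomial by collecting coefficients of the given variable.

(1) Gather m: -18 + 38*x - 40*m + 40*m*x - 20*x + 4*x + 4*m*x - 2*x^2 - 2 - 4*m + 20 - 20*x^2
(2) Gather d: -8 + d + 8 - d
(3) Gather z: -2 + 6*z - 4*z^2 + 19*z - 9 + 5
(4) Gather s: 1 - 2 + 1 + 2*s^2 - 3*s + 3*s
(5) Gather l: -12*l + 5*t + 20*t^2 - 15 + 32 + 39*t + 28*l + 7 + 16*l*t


(1) = m*(44*x - 44) - 22*x^2 + 22*x
(2) = 0
(3) = -4*z^2 + 25*z - 6
(4) = 2*s^2
(5) = l*(16*t + 16) + 20*t^2 + 44*t + 24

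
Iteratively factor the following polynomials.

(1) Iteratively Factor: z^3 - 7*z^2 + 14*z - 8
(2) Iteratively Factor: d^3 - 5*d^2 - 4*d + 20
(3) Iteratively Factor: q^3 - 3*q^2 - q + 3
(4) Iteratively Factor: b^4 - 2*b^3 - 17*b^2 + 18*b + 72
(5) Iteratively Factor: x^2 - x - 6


(1) = (z - 4)*(z^2 - 3*z + 2) = (z - 4)*(z - 2)*(z - 1)
(2) = (d - 2)*(d^2 - 3*d - 10) = (d - 2)*(d + 2)*(d - 5)
(3) = (q - 3)*(q^2 - 1) = (q - 3)*(q + 1)*(q - 1)
(4) = (b - 3)*(b^3 + b^2 - 14*b - 24) = (b - 3)*(b + 2)*(b^2 - b - 12) = (b - 4)*(b - 3)*(b + 2)*(b + 3)
(5) = (x - 3)*(x + 2)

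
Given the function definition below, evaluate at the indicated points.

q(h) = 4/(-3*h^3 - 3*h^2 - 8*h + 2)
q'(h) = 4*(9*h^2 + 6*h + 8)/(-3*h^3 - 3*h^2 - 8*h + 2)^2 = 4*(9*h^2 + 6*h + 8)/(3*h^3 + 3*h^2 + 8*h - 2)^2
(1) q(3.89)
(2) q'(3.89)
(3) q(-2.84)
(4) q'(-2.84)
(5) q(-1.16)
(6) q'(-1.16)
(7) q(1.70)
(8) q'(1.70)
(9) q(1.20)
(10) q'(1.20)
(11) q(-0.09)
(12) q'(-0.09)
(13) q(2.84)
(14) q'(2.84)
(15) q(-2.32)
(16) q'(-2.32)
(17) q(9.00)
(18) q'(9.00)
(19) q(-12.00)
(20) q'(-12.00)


(1) = -0.02
(2) = 0.01
(3) = 0.06
(4) = 0.05
(5) = 0.34
(6) = 0.37
(7) = -0.11
(8) = 0.14
(9) = -0.23
(10) = 0.39
(11) = 1.48
(12) = 4.14
(13) = -0.04
(14) = 0.03
(15) = 0.10
(16) = 0.10
(17) = -0.00
(18) = 0.00
(19) = 0.00
(20) = 0.00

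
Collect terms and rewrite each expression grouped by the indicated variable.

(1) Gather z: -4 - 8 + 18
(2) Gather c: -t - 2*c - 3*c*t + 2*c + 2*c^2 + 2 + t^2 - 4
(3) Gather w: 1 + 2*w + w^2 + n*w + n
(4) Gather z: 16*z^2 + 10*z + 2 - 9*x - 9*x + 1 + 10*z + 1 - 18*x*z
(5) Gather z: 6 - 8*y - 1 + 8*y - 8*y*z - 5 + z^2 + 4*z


(1) = 6
(2) = 2*c^2 - 3*c*t + t^2 - t - 2
(3) = n + w^2 + w*(n + 2) + 1
(4) = -18*x + 16*z^2 + z*(20 - 18*x) + 4
(5) = z^2 + z*(4 - 8*y)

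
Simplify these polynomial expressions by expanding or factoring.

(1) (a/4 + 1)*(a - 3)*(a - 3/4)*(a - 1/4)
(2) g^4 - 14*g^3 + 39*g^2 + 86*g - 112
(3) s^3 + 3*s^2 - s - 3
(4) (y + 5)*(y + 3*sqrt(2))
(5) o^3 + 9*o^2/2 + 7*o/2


(1) = a^4/4 - 205*a^2/64 + 195*a/64 - 9/16
(2) = (g - 8)*(g - 7)*(g - 1)*(g + 2)
(3) = (s - 1)*(s + 1)*(s + 3)
(4) = y^2 + 3*sqrt(2)*y + 5*y + 15*sqrt(2)
(5) = o*(o + 1)*(o + 7/2)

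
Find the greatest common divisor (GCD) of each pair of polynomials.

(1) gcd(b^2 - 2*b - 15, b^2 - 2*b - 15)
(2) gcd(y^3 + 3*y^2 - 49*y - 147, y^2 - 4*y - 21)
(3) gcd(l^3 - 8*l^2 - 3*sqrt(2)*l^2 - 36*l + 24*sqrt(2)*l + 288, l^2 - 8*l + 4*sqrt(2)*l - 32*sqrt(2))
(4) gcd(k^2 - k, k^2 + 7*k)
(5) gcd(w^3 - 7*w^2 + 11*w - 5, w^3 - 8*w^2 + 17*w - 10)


(1) = gcd((b - 5)*(b + 3), (b - 5)*(b + 3)) = b^2 - 2*b - 15
(2) = y^2 - 4*y - 21
(3) = gcd((l - 8)*(l - 6*sqrt(2))*(l + 3*sqrt(2)), (l - 8)*(l + 4*sqrt(2))) = l - 8
(4) = gcd(k*(k - 1), k*(k + 7)) = k
(5) = gcd((w - 5)*(w - 1)^2, (w - 5)*(w - 2)*(w - 1)) = w^2 - 6*w + 5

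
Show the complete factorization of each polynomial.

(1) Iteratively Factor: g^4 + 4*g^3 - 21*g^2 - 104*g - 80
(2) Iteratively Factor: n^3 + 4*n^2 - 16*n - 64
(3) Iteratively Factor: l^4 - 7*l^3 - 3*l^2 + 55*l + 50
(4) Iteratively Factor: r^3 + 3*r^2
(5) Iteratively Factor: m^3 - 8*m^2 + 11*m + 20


(1) = (g + 1)*(g^3 + 3*g^2 - 24*g - 80) = (g + 1)*(g + 4)*(g^2 - g - 20) = (g - 5)*(g + 1)*(g + 4)*(g + 4)
(2) = (n - 4)*(n^2 + 8*n + 16) = (n - 4)*(n + 4)*(n + 4)
(3) = (l + 2)*(l^3 - 9*l^2 + 15*l + 25) = (l - 5)*(l + 2)*(l^2 - 4*l - 5) = (l - 5)*(l + 1)*(l + 2)*(l - 5)
(4) = (r)*(r^2 + 3*r) = r^2*(r + 3)
(5) = (m + 1)*(m^2 - 9*m + 20) = (m - 4)*(m + 1)*(m - 5)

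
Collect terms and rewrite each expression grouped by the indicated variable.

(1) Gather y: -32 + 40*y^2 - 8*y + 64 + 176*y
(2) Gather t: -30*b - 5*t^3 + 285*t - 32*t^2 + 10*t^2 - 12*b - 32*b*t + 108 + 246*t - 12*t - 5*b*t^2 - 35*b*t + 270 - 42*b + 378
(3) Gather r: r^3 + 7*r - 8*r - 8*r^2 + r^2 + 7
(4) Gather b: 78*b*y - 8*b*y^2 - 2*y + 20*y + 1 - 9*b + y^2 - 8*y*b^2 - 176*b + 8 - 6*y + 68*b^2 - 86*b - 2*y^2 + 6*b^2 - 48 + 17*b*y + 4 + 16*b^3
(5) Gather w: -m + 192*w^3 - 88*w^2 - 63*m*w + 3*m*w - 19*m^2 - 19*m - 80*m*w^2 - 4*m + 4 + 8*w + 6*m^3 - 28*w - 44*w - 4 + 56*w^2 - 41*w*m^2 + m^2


(1) = 40*y^2 + 168*y + 32
(2) = -84*b - 5*t^3 + t^2*(-5*b - 22) + t*(519 - 67*b) + 756
(3) = r^3 - 7*r^2 - r + 7
(4) = 16*b^3 + b^2*(74 - 8*y) + b*(-8*y^2 + 95*y - 271) - y^2 + 12*y - 35
(5) = 6*m^3 - 18*m^2 - 24*m + 192*w^3 + w^2*(-80*m - 32) + w*(-41*m^2 - 60*m - 64)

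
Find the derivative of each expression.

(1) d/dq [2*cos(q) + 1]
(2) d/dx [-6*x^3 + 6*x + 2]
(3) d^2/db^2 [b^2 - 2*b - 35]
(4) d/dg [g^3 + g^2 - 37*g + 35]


(1) = -2*sin(q)
(2) = 6 - 18*x^2
(3) = 2
(4) = 3*g^2 + 2*g - 37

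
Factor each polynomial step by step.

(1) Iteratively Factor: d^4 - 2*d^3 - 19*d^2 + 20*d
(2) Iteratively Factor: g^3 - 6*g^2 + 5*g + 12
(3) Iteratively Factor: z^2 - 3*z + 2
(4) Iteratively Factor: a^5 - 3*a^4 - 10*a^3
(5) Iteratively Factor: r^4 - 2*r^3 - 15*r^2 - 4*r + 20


(1) = (d + 4)*(d^3 - 6*d^2 + 5*d) = (d - 5)*(d + 4)*(d^2 - d) = (d - 5)*(d - 1)*(d + 4)*(d)
(2) = (g + 1)*(g^2 - 7*g + 12) = (g - 4)*(g + 1)*(g - 3)
(3) = (z - 2)*(z - 1)
(4) = (a)*(a^4 - 3*a^3 - 10*a^2) = a*(a - 5)*(a^3 + 2*a^2) = a*(a - 5)*(a + 2)*(a^2) = a^2*(a - 5)*(a + 2)*(a)
(5) = (r - 5)*(r^3 + 3*r^2 - 4) = (r - 5)*(r + 2)*(r^2 + r - 2) = (r - 5)*(r + 2)^2*(r - 1)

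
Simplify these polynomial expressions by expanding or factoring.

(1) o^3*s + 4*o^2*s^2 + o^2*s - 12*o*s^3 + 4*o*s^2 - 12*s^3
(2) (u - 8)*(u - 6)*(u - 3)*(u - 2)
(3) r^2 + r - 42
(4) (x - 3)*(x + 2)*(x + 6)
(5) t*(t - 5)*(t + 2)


(1) = (o - 2*s)*(o + 6*s)*(o*s + s)
(2) = u^4 - 19*u^3 + 124*u^2 - 324*u + 288
(3) = (r - 6)*(r + 7)
(4) = x^3 + 5*x^2 - 12*x - 36
(5) = t^3 - 3*t^2 - 10*t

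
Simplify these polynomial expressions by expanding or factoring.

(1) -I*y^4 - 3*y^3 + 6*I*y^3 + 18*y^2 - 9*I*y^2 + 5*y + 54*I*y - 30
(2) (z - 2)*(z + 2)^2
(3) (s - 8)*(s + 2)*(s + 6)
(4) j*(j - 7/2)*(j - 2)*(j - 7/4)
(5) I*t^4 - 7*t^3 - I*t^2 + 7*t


(1) = (y - 6)*(y - 5*I)*(y + I)*(-I*y + 1)
(2) = z^3 + 2*z^2 - 4*z - 8
(3) = s^3 - 52*s - 96
(4) = j^4 - 29*j^3/4 + 133*j^2/8 - 49*j/4
(5) = t*(t - 1)*(t + 7*I)*(I*t + I)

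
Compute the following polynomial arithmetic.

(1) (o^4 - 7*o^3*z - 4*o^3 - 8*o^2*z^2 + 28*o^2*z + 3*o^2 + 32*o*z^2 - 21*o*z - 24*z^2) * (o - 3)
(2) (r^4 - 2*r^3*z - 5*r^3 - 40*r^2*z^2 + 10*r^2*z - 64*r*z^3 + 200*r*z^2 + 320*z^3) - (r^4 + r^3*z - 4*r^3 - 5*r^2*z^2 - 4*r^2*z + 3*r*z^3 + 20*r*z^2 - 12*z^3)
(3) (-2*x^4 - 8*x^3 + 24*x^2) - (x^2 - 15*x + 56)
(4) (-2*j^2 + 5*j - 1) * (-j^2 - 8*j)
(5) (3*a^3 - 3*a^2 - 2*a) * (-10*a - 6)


(1) = o^5 - 7*o^4*z - 7*o^4 - 8*o^3*z^2 + 49*o^3*z + 15*o^3 + 56*o^2*z^2 - 105*o^2*z - 9*o^2 - 120*o*z^2 + 63*o*z + 72*z^2
(2) = -3*r^3*z - r^3 - 35*r^2*z^2 + 14*r^2*z - 67*r*z^3 + 180*r*z^2 + 332*z^3
(3) = -2*x^4 - 8*x^3 + 23*x^2 + 15*x - 56
(4) = 2*j^4 + 11*j^3 - 39*j^2 + 8*j
(5) = -30*a^4 + 12*a^3 + 38*a^2 + 12*a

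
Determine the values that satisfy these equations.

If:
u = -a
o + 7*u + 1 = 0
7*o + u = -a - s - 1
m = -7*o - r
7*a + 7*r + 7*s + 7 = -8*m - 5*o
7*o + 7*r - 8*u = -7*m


Then:
a = 21/143
m = 225/143
o = 4/143
r = -23/13
s = -171/143
u = -21/143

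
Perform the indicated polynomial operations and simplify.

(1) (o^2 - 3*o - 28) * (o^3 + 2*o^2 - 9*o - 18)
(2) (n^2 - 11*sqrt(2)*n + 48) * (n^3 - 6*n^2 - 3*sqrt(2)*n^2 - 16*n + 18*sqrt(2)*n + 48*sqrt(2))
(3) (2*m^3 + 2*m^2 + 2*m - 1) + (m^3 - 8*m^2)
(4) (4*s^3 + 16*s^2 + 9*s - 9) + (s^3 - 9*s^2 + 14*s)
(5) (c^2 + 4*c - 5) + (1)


(1) = o^5 - o^4 - 43*o^3 - 47*o^2 + 306*o + 504
(2) = n^5 - 14*sqrt(2)*n^4 - 6*n^4 + 98*n^3 + 84*sqrt(2)*n^3 - 684*n^2 + 80*sqrt(2)*n^2 - 1824*n + 864*sqrt(2)*n + 2304*sqrt(2)
(3) = 3*m^3 - 6*m^2 + 2*m - 1
(4) = 5*s^3 + 7*s^2 + 23*s - 9
(5) = c^2 + 4*c - 4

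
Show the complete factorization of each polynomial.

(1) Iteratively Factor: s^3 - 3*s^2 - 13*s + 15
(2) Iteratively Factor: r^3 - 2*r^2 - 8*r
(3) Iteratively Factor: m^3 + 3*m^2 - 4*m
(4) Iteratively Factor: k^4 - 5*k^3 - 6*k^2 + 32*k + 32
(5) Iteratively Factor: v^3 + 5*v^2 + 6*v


(1) = (s - 5)*(s^2 + 2*s - 3) = (s - 5)*(s + 3)*(s - 1)
(2) = (r)*(r^2 - 2*r - 8) = r*(r - 4)*(r + 2)
(3) = (m + 4)*(m^2 - m) = (m - 1)*(m + 4)*(m)
(4) = (k + 1)*(k^3 - 6*k^2 + 32) = (k - 4)*(k + 1)*(k^2 - 2*k - 8) = (k - 4)*(k + 1)*(k + 2)*(k - 4)
(5) = (v + 2)*(v^2 + 3*v) = (v + 2)*(v + 3)*(v)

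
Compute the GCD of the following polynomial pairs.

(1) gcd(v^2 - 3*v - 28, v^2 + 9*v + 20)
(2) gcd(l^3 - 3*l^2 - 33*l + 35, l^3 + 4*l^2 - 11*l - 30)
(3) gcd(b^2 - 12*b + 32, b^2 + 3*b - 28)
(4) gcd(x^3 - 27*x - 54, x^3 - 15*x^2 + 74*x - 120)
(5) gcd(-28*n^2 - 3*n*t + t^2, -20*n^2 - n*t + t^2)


(1) = v + 4
(2) = gcd((l - 7)*(l - 1)*(l + 5), (l - 3)*(l + 2)*(l + 5)) = l + 5
(3) = b - 4
(4) = x - 6
(5) = gcd((-7*n + t)*(4*n + t), (-5*n + t)*(4*n + t)) = 4*n + t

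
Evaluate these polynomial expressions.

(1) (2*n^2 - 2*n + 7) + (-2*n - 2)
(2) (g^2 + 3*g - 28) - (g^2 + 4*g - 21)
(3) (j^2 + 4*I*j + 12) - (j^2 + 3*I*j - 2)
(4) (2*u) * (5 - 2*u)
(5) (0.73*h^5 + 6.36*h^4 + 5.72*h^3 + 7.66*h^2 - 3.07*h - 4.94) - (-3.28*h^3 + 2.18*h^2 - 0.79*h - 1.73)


(1) = 2*n^2 - 4*n + 5
(2) = -g - 7
(3) = I*j + 14
(4) = -4*u^2 + 10*u
(5) = 0.73*h^5 + 6.36*h^4 + 9.0*h^3 + 5.48*h^2 - 2.28*h - 3.21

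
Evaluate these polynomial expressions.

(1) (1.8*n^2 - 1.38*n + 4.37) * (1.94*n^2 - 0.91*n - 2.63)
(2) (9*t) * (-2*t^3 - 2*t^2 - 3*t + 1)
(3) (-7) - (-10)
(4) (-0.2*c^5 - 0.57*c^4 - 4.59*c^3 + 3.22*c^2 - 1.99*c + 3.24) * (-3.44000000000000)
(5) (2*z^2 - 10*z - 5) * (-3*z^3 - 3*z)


(1) = 3.492*n^4 - 4.3152*n^3 + 4.9996*n^2 - 0.3473*n - 11.4931
(2) = -18*t^4 - 18*t^3 - 27*t^2 + 9*t
(3) = 3
(4) = 0.688*c^5 + 1.9608*c^4 + 15.7896*c^3 - 11.0768*c^2 + 6.8456*c - 11.1456
(5) = -6*z^5 + 30*z^4 + 9*z^3 + 30*z^2 + 15*z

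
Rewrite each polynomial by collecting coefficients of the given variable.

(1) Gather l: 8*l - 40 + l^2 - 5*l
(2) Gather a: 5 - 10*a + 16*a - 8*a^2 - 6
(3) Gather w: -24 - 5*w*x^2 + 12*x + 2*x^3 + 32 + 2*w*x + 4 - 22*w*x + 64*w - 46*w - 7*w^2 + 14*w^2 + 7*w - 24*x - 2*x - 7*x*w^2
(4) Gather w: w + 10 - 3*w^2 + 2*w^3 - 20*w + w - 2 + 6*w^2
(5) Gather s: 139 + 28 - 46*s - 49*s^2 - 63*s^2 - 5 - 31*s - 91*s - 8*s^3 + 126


(1) = l^2 + 3*l - 40
(2) = -8*a^2 + 6*a - 1
(3) = w^2*(7 - 7*x) + w*(-5*x^2 - 20*x + 25) + 2*x^3 - 14*x + 12
(4) = 2*w^3 + 3*w^2 - 18*w + 8
(5) = -8*s^3 - 112*s^2 - 168*s + 288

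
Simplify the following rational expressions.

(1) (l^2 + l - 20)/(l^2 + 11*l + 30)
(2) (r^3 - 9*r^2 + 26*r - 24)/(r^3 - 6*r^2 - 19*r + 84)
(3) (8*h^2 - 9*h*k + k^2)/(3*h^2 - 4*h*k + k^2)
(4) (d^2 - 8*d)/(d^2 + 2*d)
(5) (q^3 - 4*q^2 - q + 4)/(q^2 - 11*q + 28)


(1) = (l - 4)/(l + 6)
(2) = (r^2 - 6*r + 8)/(r^2 - 3*r - 28)
(3) = (8*h - k)/(3*h - k)
(4) = (d - 8)/(d + 2)
(5) = (q^2 - 1)/(q - 7)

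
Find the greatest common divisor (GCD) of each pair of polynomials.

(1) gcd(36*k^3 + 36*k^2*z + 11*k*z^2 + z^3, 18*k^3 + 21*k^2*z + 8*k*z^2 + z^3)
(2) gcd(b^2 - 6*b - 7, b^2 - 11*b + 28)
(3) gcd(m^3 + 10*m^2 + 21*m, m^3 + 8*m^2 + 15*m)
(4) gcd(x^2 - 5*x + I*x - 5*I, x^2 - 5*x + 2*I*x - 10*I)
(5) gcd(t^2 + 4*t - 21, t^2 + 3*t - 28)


(1) = gcd((2*k + z)*(3*k + z)*(6*k + z), (2*k + z)*(3*k + z)^2) = 6*k^2 + 5*k*z + z^2
(2) = gcd((b - 7)*(b + 1), (b - 7)*(b - 4)) = b - 7
(3) = m^2 + 3*m
(4) = x - 5
(5) = gcd((t - 3)*(t + 7), (t - 4)*(t + 7)) = t + 7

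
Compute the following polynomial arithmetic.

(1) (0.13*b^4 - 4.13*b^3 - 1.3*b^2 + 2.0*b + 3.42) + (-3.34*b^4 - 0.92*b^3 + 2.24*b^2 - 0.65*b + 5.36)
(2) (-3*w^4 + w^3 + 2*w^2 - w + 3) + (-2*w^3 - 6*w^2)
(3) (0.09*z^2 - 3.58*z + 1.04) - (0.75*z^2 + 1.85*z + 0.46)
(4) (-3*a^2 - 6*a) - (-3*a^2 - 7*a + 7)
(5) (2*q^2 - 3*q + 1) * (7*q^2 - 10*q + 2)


(1) = -3.21*b^4 - 5.05*b^3 + 0.94*b^2 + 1.35*b + 8.78
(2) = -3*w^4 - w^3 - 4*w^2 - w + 3
(3) = -0.66*z^2 - 5.43*z + 0.58
(4) = a - 7
(5) = 14*q^4 - 41*q^3 + 41*q^2 - 16*q + 2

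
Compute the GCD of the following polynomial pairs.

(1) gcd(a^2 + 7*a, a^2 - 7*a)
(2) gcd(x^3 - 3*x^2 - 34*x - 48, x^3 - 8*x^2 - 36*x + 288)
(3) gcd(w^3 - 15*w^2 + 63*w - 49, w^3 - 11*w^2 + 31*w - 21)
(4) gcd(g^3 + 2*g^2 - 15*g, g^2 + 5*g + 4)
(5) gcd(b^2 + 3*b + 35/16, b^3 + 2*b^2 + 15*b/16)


(1) = a
(2) = x - 8
(3) = w^2 - 8*w + 7
(4) = gcd(g*(g - 3)*(g + 5), (g + 1)*(g + 4)) = 1
(5) = b + 5/4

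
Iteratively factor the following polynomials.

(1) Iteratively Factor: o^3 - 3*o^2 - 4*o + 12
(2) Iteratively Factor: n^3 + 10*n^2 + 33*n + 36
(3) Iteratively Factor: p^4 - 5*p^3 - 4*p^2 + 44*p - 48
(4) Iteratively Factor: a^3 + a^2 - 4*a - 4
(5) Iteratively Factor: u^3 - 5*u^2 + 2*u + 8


(1) = (o - 3)*(o^2 - 4) = (o - 3)*(o - 2)*(o + 2)
(2) = (n + 3)*(n^2 + 7*n + 12) = (n + 3)^2*(n + 4)
(3) = (p + 3)*(p^3 - 8*p^2 + 20*p - 16) = (p - 2)*(p + 3)*(p^2 - 6*p + 8) = (p - 4)*(p - 2)*(p + 3)*(p - 2)
(4) = (a + 2)*(a^2 - a - 2) = (a + 1)*(a + 2)*(a - 2)
(5) = (u - 4)*(u^2 - u - 2) = (u - 4)*(u + 1)*(u - 2)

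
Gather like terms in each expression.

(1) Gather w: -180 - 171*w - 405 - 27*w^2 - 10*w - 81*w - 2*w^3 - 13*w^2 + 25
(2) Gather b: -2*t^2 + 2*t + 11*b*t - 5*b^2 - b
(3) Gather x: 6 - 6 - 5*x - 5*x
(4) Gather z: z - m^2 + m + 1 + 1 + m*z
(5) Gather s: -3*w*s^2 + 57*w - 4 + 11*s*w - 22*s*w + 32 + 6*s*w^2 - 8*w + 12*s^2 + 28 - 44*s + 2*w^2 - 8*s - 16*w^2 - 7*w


(1) = -2*w^3 - 40*w^2 - 262*w - 560
(2) = -5*b^2 + b*(11*t - 1) - 2*t^2 + 2*t
(3) = -10*x
(4) = -m^2 + m + z*(m + 1) + 2
(5) = s^2*(12 - 3*w) + s*(6*w^2 - 11*w - 52) - 14*w^2 + 42*w + 56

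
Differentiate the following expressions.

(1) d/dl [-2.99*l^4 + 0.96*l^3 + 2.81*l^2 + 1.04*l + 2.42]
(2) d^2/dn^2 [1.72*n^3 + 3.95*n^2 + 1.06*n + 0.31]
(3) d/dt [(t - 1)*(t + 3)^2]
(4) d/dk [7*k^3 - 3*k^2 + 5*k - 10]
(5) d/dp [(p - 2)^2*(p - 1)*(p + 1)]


(1) = -11.96*l^3 + 2.88*l^2 + 5.62*l + 1.04
(2) = 10.32*n + 7.9
(3) = (t + 3)*(3*t + 1)
(4) = 21*k^2 - 6*k + 5
(5) = 4*p^3 - 12*p^2 + 6*p + 4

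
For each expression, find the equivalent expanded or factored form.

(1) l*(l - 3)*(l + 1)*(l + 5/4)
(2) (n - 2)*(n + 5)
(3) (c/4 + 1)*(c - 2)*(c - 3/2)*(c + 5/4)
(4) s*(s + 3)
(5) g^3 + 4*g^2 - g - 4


(1) = l^4 - 3*l^3/4 - 11*l^2/2 - 15*l/4
(2) = n^2 + 3*n - 10
(3) = c^4/4 + 7*c^3/16 - 83*c^2/32 - 7*c/16 + 15/4
(4) = s^2 + 3*s
(5) = (g - 1)*(g + 1)*(g + 4)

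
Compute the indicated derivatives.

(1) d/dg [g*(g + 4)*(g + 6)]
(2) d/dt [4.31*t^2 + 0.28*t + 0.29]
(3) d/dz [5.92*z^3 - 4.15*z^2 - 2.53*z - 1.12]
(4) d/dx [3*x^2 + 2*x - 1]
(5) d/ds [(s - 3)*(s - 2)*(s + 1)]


(1) = 3*g^2 + 20*g + 24
(2) = 8.62*t + 0.28
(3) = 17.76*z^2 - 8.3*z - 2.53
(4) = 6*x + 2
(5) = 3*s^2 - 8*s + 1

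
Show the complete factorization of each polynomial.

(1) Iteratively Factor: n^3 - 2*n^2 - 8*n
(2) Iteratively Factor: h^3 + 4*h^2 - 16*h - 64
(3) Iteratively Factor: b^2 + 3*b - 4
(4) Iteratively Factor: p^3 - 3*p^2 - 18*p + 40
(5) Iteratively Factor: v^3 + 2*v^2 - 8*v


(1) = (n - 4)*(n^2 + 2*n) = (n - 4)*(n + 2)*(n)
(2) = (h + 4)*(h^2 - 16) = (h + 4)^2*(h - 4)
(3) = (b - 1)*(b + 4)
(4) = (p - 2)*(p^2 - p - 20) = (p - 5)*(p - 2)*(p + 4)
(5) = (v)*(v^2 + 2*v - 8) = v*(v + 4)*(v - 2)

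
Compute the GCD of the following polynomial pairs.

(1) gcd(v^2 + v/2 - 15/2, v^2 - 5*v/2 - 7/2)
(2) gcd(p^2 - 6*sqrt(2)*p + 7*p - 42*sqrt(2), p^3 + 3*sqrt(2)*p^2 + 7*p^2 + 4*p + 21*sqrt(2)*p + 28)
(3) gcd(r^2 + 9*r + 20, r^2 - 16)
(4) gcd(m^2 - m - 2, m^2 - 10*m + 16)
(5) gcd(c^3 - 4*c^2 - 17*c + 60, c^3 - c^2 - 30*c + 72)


(1) = 1
(2) = p + 7
(3) = gcd((r + 4)*(r + 5), (r - 4)*(r + 4)) = r + 4
(4) = gcd((m - 2)*(m + 1), (m - 8)*(m - 2)) = m - 2
(5) = gcd((c - 5)*(c - 3)*(c + 4), (c - 4)*(c - 3)*(c + 6)) = c - 3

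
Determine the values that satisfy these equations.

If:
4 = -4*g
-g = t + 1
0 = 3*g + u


Then:
g = -1
t = 0
u = 3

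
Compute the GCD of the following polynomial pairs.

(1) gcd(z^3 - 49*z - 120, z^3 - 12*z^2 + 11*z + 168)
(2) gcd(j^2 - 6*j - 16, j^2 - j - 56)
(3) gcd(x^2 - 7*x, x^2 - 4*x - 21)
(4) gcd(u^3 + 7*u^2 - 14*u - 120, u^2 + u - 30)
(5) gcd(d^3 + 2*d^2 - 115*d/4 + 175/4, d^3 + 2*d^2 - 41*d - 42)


(1) = gcd((z - 8)*(z + 3)*(z + 5), (z - 8)*(z - 7)*(z + 3)) = z^2 - 5*z - 24
(2) = j - 8
(3) = x - 7
(4) = u + 6
(5) = gcd((d - 5/2)^2*(d + 7), (d - 6)*(d + 1)*(d + 7)) = d + 7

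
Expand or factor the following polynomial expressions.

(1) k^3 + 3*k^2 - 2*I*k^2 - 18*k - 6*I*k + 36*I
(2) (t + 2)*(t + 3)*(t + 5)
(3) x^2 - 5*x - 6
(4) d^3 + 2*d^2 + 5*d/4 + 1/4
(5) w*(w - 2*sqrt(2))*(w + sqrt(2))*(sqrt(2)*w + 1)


(1) = (k - 3)*(k + 6)*(k - 2*I)
(2) = t^3 + 10*t^2 + 31*t + 30
(3) = (x - 6)*(x + 1)
(4) = (d + 1/2)^2*(d + 1)
(5) = sqrt(2)*w^4 - w^3 - 5*sqrt(2)*w^2 - 4*w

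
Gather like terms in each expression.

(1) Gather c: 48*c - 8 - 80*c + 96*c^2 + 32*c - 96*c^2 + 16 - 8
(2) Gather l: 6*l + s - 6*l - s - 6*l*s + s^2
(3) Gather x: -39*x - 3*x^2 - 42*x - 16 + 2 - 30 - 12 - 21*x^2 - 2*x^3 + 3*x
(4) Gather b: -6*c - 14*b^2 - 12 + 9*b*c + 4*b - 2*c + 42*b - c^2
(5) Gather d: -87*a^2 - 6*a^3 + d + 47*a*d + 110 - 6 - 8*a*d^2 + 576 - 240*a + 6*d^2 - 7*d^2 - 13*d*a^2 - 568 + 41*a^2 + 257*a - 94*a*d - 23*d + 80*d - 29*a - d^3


(1) = 0
(2) = -6*l*s + s^2
(3) = -2*x^3 - 24*x^2 - 78*x - 56
(4) = -14*b^2 + b*(9*c + 46) - c^2 - 8*c - 12
(5) = -6*a^3 - 46*a^2 - 12*a - d^3 + d^2*(-8*a - 1) + d*(-13*a^2 - 47*a + 58) + 112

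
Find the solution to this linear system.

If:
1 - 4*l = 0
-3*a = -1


Then:
a = 1/3
l = 1/4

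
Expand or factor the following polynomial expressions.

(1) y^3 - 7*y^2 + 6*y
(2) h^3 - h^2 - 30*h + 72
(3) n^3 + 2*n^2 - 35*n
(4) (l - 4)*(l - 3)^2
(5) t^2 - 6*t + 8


(1) = y*(y - 6)*(y - 1)
(2) = (h - 4)*(h - 3)*(h + 6)
(3) = n*(n - 5)*(n + 7)
(4) = l^3 - 10*l^2 + 33*l - 36
(5) = (t - 4)*(t - 2)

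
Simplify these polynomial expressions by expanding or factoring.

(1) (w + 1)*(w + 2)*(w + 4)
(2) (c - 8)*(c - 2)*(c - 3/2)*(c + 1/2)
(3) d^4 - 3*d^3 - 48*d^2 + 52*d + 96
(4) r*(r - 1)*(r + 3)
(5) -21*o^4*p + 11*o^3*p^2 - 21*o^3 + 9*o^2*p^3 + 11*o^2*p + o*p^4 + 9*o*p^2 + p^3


(1) = w^3 + 7*w^2 + 14*w + 8
(2) = c^4 - 11*c^3 + 101*c^2/4 - 17*c/2 - 12
(3) = (d - 8)*(d - 2)*(d + 1)*(d + 6)
(4) = r^3 + 2*r^2 - 3*r
(5) = (-o + p)*(3*o + p)*(7*o + p)*(o*p + 1)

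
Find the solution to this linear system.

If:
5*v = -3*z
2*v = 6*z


Then:
v = 0
z = 0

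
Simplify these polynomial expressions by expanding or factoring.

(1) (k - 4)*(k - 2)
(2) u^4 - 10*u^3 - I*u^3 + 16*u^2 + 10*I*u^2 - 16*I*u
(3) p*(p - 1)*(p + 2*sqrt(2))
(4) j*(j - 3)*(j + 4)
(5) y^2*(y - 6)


(1) = k^2 - 6*k + 8
(2) = u*(u - 8)*(u - 2)*(u - I)
(3) = p^3 - p^2 + 2*sqrt(2)*p^2 - 2*sqrt(2)*p
(4) = j^3 + j^2 - 12*j
(5) = y^3 - 6*y^2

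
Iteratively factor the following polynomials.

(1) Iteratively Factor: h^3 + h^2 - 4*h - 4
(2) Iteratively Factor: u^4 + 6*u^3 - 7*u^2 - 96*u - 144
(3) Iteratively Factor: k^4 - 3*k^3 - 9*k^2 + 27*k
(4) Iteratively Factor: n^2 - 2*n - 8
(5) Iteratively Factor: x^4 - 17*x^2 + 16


(1) = (h + 2)*(h^2 - h - 2) = (h + 1)*(h + 2)*(h - 2)
(2) = (u + 3)*(u^3 + 3*u^2 - 16*u - 48) = (u + 3)*(u + 4)*(u^2 - u - 12) = (u - 4)*(u + 3)*(u + 4)*(u + 3)
(3) = (k - 3)*(k^3 - 9*k) = k*(k - 3)*(k^2 - 9) = k*(k - 3)*(k + 3)*(k - 3)
(4) = (n - 4)*(n + 2)
(5) = (x + 1)*(x^3 - x^2 - 16*x + 16) = (x + 1)*(x + 4)*(x^2 - 5*x + 4) = (x - 4)*(x + 1)*(x + 4)*(x - 1)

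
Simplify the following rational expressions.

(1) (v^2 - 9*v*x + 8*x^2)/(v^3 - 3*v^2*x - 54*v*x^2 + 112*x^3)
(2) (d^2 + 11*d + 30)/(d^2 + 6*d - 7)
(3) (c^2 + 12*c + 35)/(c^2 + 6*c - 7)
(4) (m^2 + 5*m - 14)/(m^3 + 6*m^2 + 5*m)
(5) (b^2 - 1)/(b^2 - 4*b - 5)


(1) = (-v + x)/(-v^2 - 5*v*x + 14*x^2)
(2) = (d^2 + 11*d + 30)/(d^2 + 6*d - 7)
(3) = (c + 5)/(c - 1)
(4) = (m^2 + 5*m - 14)/(m^3 + 6*m^2 + 5*m)
(5) = (b - 1)/(b - 5)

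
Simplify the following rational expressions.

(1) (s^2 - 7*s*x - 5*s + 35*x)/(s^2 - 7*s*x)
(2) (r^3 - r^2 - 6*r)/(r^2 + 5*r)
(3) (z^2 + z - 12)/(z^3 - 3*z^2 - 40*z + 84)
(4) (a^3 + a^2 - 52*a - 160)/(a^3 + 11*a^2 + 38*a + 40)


(1) = (s - 5)/s
(2) = (r^2 - r - 6)/(r + 5)
(3) = (z^2 + z - 12)/(z^3 - 3*z^2 - 40*z + 84)
(4) = (a - 8)/(a + 2)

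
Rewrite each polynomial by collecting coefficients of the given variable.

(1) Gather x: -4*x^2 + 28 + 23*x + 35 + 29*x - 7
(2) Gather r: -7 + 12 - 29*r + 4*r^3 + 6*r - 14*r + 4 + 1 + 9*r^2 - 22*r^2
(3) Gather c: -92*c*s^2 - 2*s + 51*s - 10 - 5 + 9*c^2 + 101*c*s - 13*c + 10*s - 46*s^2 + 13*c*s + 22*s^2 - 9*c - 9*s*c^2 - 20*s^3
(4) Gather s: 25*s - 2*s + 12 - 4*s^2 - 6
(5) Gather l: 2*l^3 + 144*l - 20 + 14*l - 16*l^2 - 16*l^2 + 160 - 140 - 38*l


(1) = -4*x^2 + 52*x + 56
(2) = 4*r^3 - 13*r^2 - 37*r + 10
(3) = c^2*(9 - 9*s) + c*(-92*s^2 + 114*s - 22) - 20*s^3 - 24*s^2 + 59*s - 15
(4) = -4*s^2 + 23*s + 6
(5) = 2*l^3 - 32*l^2 + 120*l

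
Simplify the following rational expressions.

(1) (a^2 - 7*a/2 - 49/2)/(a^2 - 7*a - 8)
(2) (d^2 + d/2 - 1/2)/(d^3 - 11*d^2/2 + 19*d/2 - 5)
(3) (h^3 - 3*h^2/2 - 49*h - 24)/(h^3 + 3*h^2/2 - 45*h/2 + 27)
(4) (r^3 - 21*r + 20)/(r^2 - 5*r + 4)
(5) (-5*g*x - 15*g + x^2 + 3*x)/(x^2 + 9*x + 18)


(1) = (2*a^2 - 7*a - 49)/(2*a^2 - 14*a - 16)
(2) = (2*d^2 + d - 1)/(2*d^3 - 11*d^2 + 19*d - 10)
(3) = (2*h^2 - 15*h - 8)/(2*h^2 - 9*h + 9)
(4) = r + 5
(5) = (-5*g + x)/(x + 6)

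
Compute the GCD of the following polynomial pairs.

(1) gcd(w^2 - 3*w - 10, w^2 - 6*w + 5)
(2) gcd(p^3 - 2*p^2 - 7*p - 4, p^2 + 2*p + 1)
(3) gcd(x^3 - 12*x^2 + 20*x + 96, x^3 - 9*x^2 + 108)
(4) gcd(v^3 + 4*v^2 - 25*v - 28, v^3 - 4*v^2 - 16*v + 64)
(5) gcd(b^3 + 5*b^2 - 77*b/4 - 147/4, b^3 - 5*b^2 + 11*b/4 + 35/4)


(1) = w - 5
(2) = gcd((p - 4)*(p + 1)^2, (p + 1)^2) = p^2 + 2*p + 1
(3) = x - 6
(4) = v - 4
(5) = b - 7/2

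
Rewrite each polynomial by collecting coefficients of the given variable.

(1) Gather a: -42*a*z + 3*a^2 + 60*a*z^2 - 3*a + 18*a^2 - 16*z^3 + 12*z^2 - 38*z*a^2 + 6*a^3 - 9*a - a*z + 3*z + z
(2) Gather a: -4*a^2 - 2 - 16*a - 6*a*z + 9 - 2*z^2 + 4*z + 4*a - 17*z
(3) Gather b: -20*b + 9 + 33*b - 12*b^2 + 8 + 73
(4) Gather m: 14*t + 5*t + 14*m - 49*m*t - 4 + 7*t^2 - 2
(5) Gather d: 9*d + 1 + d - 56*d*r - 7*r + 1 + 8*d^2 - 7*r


(1) = 6*a^3 + a^2*(21 - 38*z) + a*(60*z^2 - 43*z - 12) - 16*z^3 + 12*z^2 + 4*z
(2) = -4*a^2 + a*(-6*z - 12) - 2*z^2 - 13*z + 7
(3) = -12*b^2 + 13*b + 90
(4) = m*(14 - 49*t) + 7*t^2 + 19*t - 6
(5) = 8*d^2 + d*(10 - 56*r) - 14*r + 2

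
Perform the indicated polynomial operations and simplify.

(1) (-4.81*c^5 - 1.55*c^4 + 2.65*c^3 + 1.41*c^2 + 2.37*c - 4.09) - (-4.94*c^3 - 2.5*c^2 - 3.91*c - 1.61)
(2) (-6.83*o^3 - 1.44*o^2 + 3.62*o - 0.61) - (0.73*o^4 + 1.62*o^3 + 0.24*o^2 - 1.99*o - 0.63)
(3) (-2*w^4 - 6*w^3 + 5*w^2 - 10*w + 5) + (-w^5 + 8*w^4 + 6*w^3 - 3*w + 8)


(1) = -4.81*c^5 - 1.55*c^4 + 7.59*c^3 + 3.91*c^2 + 6.28*c - 2.48
(2) = -0.73*o^4 - 8.45*o^3 - 1.68*o^2 + 5.61*o + 0.02
(3) = -w^5 + 6*w^4 + 5*w^2 - 13*w + 13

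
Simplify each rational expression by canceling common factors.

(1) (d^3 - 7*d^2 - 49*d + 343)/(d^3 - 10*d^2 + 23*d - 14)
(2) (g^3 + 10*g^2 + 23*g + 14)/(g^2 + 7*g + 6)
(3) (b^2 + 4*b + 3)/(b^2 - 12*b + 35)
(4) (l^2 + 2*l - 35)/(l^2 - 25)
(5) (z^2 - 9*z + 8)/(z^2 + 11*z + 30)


(1) = (d^2 - 49)/(d^2 - 3*d + 2)
(2) = (g^2 + 9*g + 14)/(g + 6)
(3) = (b^2 + 4*b + 3)/(b^2 - 12*b + 35)
(4) = (l + 7)/(l + 5)
(5) = (z^2 - 9*z + 8)/(z^2 + 11*z + 30)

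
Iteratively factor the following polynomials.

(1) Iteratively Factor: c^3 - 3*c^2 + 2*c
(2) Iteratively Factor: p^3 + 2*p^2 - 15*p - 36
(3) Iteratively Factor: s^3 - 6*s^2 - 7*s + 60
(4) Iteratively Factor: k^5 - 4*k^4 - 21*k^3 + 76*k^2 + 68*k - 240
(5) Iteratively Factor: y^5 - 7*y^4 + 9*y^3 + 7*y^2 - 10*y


(1) = (c)*(c^2 - 3*c + 2) = c*(c - 1)*(c - 2)
(2) = (p + 3)*(p^2 - p - 12) = (p + 3)^2*(p - 4)
(3) = (s + 3)*(s^2 - 9*s + 20) = (s - 4)*(s + 3)*(s - 5)
(4) = (k - 3)*(k^4 - k^3 - 24*k^2 + 4*k + 80) = (k - 3)*(k + 2)*(k^3 - 3*k^2 - 18*k + 40) = (k - 3)*(k - 2)*(k + 2)*(k^2 - k - 20) = (k - 3)*(k - 2)*(k + 2)*(k + 4)*(k - 5)
(5) = (y)*(y^4 - 7*y^3 + 9*y^2 + 7*y - 10) = y*(y + 1)*(y^3 - 8*y^2 + 17*y - 10) = y*(y - 5)*(y + 1)*(y^2 - 3*y + 2) = y*(y - 5)*(y - 2)*(y + 1)*(y - 1)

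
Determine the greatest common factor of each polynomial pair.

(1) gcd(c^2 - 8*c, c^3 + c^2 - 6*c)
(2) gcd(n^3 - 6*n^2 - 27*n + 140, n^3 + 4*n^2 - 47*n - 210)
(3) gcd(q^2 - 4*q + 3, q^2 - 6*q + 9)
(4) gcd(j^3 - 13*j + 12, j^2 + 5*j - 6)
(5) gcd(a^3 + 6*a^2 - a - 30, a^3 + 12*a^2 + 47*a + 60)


(1) = c
(2) = gcd((n - 7)*(n - 4)*(n + 5), (n - 7)*(n + 5)*(n + 6)) = n^2 - 2*n - 35
(3) = q - 3
(4) = gcd((j - 3)*(j - 1)*(j + 4), (j - 1)*(j + 6)) = j - 1
(5) = a^2 + 8*a + 15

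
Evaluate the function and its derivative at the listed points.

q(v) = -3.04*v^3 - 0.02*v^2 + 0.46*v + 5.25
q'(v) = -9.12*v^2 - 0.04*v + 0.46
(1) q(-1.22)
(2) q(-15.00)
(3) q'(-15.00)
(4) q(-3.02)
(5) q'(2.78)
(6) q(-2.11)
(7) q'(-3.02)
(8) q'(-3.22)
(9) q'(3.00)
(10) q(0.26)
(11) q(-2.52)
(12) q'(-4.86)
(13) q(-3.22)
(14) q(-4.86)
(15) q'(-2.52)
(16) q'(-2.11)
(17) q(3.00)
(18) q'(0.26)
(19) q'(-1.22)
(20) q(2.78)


(1) = 10.18
(2) = 10253.85
(3) = -2050.94
(4) = 87.41
(5) = -70.13
(6) = 32.75
(7) = -82.60
(8) = -93.97
(9) = -81.74
(10) = 5.31
(11) = 52.61
(12) = -214.76
(13) = 105.06
(14) = 351.51
(15) = -57.35
(16) = -40.06
(17) = -75.63
(18) = -0.17
(19) = -13.07
(20) = -58.94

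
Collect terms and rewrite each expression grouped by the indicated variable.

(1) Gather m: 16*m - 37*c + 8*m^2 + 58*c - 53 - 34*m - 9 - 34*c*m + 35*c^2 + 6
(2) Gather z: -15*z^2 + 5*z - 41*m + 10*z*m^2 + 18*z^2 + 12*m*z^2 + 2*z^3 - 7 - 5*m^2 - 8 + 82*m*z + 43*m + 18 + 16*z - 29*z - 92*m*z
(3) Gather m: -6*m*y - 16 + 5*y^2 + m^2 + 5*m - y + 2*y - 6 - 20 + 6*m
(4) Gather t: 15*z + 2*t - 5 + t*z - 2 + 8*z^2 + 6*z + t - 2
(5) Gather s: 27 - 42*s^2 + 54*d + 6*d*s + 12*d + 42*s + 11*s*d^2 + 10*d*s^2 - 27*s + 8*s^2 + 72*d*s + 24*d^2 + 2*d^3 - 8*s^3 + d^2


(1) = 35*c^2 + 21*c + 8*m^2 + m*(-34*c - 18) - 56
(2) = -5*m^2 + 2*m + 2*z^3 + z^2*(12*m + 3) + z*(10*m^2 - 10*m - 8) + 3
(3) = m^2 + m*(11 - 6*y) + 5*y^2 + y - 42
(4) = t*(z + 3) + 8*z^2 + 21*z - 9
(5) = 2*d^3 + 25*d^2 + 66*d - 8*s^3 + s^2*(10*d - 34) + s*(11*d^2 + 78*d + 15) + 27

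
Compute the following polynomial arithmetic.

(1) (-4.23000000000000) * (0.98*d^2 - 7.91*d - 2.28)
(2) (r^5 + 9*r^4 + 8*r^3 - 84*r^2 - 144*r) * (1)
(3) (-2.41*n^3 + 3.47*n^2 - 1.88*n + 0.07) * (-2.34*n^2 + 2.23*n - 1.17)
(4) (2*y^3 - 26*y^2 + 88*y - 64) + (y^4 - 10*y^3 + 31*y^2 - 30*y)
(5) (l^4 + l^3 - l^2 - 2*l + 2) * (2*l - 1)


(1) = -4.1454*d^2 + 33.4593*d + 9.6444
(2) = r^5 + 9*r^4 + 8*r^3 - 84*r^2 - 144*r
(3) = 5.6394*n^5 - 13.4941*n^4 + 14.957*n^3 - 8.4161*n^2 + 2.3557*n - 0.0819
(4) = y^4 - 8*y^3 + 5*y^2 + 58*y - 64
(5) = 2*l^5 + l^4 - 3*l^3 - 3*l^2 + 6*l - 2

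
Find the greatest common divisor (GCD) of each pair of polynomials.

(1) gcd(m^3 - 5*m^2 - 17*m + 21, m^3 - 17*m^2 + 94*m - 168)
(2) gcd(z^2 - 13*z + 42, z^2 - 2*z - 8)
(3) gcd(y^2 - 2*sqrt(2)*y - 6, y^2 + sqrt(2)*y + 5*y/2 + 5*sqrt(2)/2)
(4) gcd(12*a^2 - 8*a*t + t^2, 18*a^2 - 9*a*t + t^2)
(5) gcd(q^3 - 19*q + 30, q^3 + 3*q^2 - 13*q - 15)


(1) = m - 7
(2) = gcd((z - 7)*(z - 6), (z - 4)*(z + 2)) = 1
(3) = gcd((y - 3*sqrt(2))*(y + sqrt(2)), (y + 5/2)*(y + sqrt(2))) = y + sqrt(2)
(4) = -6*a + t
(5) = q^2 + 2*q - 15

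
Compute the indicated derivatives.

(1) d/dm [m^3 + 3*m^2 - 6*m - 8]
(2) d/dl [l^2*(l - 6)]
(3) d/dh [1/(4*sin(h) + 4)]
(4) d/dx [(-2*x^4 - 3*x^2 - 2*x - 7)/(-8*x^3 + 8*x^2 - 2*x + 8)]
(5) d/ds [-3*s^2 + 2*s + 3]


(1) = 3*m^2 + 6*m - 6
(2) = 3*l*(l - 4)
(3) = -cos(h)/(4*(sin(h) + 1)^2)
(4) = (8*x^6 - 16*x^5 - 6*x^4 - 48*x^3 - 73*x^2 + 32*x - 15)/(2*(16*x^6 - 32*x^5 + 24*x^4 - 40*x^3 + 33*x^2 - 8*x + 16))
(5) = 2 - 6*s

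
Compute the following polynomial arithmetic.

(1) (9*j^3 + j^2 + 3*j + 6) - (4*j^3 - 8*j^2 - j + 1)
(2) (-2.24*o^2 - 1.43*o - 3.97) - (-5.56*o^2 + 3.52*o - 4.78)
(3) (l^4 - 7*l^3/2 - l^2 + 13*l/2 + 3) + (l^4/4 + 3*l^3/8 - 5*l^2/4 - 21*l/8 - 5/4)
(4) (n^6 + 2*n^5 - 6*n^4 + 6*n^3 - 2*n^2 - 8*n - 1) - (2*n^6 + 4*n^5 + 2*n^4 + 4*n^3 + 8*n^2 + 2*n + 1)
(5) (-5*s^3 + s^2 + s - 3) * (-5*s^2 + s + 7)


(1) = 5*j^3 + 9*j^2 + 4*j + 5
(2) = 3.32*o^2 - 4.95*o + 0.81
(3) = 5*l^4/4 - 25*l^3/8 - 9*l^2/4 + 31*l/8 + 7/4
(4) = -n^6 - 2*n^5 - 8*n^4 + 2*n^3 - 10*n^2 - 10*n - 2
(5) = 25*s^5 - 10*s^4 - 39*s^3 + 23*s^2 + 4*s - 21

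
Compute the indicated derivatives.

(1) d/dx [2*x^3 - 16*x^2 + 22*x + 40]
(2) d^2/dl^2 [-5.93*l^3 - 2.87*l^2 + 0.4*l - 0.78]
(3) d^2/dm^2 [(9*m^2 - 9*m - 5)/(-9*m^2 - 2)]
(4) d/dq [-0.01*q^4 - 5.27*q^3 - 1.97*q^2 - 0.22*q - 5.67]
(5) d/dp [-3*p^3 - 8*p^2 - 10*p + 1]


(1) = 6*x^2 - 32*x + 22
(2) = -35.58*l - 5.74
(3) = 18*(81*m^3 + 189*m^2 - 54*m - 14)/(729*m^6 + 486*m^4 + 108*m^2 + 8)
(4) = -0.04*q^3 - 15.81*q^2 - 3.94*q - 0.22
(5) = -9*p^2 - 16*p - 10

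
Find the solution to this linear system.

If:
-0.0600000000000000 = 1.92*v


Then:
v = -0.03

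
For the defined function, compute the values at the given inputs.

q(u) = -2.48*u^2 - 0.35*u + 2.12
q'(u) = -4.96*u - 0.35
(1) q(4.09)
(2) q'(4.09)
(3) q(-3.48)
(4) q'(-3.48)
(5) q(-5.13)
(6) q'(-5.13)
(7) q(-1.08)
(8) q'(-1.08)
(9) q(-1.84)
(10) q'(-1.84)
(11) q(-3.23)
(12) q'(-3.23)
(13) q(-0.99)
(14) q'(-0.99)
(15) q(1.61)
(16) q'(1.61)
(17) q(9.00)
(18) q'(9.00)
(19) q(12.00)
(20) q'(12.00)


(1) = -40.80
(2) = -20.64
(3) = -26.70
(4) = 16.91
(5) = -61.35
(6) = 25.09
(7) = -0.39
(8) = 5.01
(9) = -5.63
(10) = 8.78
(11) = -22.62
(12) = 15.67
(13) = 0.04
(14) = 4.56
(15) = -4.87
(16) = -8.34
(17) = -201.91
(18) = -44.99
(19) = -359.20
(20) = -59.87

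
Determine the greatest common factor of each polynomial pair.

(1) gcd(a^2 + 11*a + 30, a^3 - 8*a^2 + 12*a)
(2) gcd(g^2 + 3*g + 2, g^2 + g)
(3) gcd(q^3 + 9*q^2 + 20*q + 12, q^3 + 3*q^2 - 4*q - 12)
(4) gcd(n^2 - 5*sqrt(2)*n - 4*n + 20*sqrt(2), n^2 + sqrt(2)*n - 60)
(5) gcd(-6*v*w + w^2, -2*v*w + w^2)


(1) = gcd((a + 5)*(a + 6), a*(a - 6)*(a - 2)) = 1
(2) = gcd((g + 1)*(g + 2), g*(g + 1)) = g + 1
(3) = gcd((q + 1)*(q + 2)*(q + 6), (q - 2)*(q + 2)*(q + 3)) = q + 2
(4) = n - 5*sqrt(2)
(5) = w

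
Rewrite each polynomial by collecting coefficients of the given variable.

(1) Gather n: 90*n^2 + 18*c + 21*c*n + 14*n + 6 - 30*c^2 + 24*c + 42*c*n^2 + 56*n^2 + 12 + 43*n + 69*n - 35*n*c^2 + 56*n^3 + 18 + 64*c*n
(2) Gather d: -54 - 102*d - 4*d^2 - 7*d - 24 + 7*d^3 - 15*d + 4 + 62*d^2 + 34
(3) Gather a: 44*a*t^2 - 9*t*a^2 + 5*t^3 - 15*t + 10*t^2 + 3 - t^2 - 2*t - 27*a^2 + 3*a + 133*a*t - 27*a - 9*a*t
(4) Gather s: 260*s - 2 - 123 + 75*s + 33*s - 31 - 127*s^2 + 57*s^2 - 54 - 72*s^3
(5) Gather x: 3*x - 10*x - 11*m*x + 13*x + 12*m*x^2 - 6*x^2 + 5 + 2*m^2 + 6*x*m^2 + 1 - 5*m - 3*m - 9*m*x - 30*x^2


(1) = -30*c^2 + 42*c + 56*n^3 + n^2*(42*c + 146) + n*(-35*c^2 + 85*c + 126) + 36
(2) = 7*d^3 + 58*d^2 - 124*d - 40
(3) = a^2*(-9*t - 27) + a*(44*t^2 + 124*t - 24) + 5*t^3 + 9*t^2 - 17*t + 3
(4) = -72*s^3 - 70*s^2 + 368*s - 210
(5) = 2*m^2 - 8*m + x^2*(12*m - 36) + x*(6*m^2 - 20*m + 6) + 6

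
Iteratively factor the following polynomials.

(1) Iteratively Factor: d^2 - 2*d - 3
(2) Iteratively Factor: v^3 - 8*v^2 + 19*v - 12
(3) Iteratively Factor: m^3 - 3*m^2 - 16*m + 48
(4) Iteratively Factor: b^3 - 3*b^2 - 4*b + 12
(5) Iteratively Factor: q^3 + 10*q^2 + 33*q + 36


(1) = (d - 3)*(d + 1)
(2) = (v - 1)*(v^2 - 7*v + 12) = (v - 4)*(v - 1)*(v - 3)
(3) = (m - 3)*(m^2 - 16) = (m - 3)*(m + 4)*(m - 4)
(4) = (b - 3)*(b^2 - 4) = (b - 3)*(b + 2)*(b - 2)
(5) = (q + 3)*(q^2 + 7*q + 12) = (q + 3)*(q + 4)*(q + 3)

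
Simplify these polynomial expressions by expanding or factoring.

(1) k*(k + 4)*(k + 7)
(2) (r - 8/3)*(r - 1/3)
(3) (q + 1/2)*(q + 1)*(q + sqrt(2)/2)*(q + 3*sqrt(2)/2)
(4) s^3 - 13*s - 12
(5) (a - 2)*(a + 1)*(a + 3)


(1) = k^3 + 11*k^2 + 28*k
(2) = r^2 - 3*r + 8/9
(3) = q^4 + 3*q^3/2 + 2*sqrt(2)*q^3 + 2*q^2 + 3*sqrt(2)*q^2 + sqrt(2)*q + 9*q/4 + 3/4
(4) = (s - 4)*(s + 1)*(s + 3)
(5) = a^3 + 2*a^2 - 5*a - 6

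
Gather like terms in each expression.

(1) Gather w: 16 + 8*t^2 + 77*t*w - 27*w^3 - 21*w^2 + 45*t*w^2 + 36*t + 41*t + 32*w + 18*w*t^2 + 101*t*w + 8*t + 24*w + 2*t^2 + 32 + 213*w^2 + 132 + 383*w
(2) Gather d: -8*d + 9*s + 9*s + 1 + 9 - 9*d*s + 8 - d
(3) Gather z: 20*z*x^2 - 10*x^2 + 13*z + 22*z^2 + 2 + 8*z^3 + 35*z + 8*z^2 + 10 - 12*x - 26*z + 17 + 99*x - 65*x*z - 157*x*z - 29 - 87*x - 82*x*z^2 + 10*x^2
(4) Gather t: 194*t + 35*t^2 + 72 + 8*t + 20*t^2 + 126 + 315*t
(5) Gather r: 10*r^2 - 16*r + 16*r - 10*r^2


(1) = 10*t^2 + 85*t - 27*w^3 + w^2*(45*t + 192) + w*(18*t^2 + 178*t + 439) + 180
(2) = d*(-9*s - 9) + 18*s + 18
(3) = 8*z^3 + z^2*(30 - 82*x) + z*(20*x^2 - 222*x + 22)
(4) = 55*t^2 + 517*t + 198
(5) = 0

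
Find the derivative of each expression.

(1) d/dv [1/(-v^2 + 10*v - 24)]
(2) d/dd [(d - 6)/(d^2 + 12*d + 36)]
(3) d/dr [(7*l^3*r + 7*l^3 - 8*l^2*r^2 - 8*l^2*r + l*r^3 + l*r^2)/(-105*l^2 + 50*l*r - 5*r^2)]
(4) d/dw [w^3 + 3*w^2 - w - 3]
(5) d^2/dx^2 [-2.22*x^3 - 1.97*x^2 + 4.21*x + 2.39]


(1) = 2*(v - 5)/(v^2 - 10*v + 24)^2
(2) = (18 - d)/(d^3 + 18*d^2 + 108*d + 216)
(3) = l*(-3*l^2 + 6*l*r + 2*l - r^2)/(5*(9*l^2 - 6*l*r + r^2))
(4) = 3*w^2 + 6*w - 1
(5) = -13.32*x - 3.94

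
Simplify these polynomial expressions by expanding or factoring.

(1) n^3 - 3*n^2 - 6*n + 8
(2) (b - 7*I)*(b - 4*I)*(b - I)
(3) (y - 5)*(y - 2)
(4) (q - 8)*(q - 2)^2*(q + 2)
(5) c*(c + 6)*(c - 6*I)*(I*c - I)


(1) = (n - 4)*(n - 1)*(n + 2)
(2) = b^3 - 12*I*b^2 - 39*b + 28*I
(3) = y^2 - 7*y + 10
(4) = q^4 - 10*q^3 + 12*q^2 + 40*q - 64
(5) = I*c^4 + 6*c^3 + 5*I*c^3 + 30*c^2 - 6*I*c^2 - 36*c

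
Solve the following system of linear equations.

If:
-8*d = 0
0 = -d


Then:
d = 0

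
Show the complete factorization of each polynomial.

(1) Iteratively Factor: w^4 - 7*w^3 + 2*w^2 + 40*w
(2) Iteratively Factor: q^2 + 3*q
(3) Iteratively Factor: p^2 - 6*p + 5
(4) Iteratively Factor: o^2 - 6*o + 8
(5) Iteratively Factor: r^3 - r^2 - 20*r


(1) = (w + 2)*(w^3 - 9*w^2 + 20*w) = w*(w + 2)*(w^2 - 9*w + 20) = w*(w - 5)*(w + 2)*(w - 4)
(2) = (q)*(q + 3)
(3) = (p - 1)*(p - 5)
(4) = (o - 4)*(o - 2)
(5) = (r)*(r^2 - r - 20) = r*(r - 5)*(r + 4)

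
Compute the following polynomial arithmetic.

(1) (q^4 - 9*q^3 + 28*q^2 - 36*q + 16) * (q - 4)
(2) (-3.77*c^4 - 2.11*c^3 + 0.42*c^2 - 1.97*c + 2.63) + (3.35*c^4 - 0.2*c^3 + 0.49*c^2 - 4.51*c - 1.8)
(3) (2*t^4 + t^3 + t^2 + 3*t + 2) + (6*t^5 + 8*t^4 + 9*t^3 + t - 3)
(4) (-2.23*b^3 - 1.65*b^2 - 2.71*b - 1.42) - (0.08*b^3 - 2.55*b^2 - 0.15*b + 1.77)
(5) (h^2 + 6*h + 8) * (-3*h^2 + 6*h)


(1) = q^5 - 13*q^4 + 64*q^3 - 148*q^2 + 160*q - 64
(2) = -0.42*c^4 - 2.31*c^3 + 0.91*c^2 - 6.48*c + 0.83
(3) = 6*t^5 + 10*t^4 + 10*t^3 + t^2 + 4*t - 1
(4) = -2.31*b^3 + 0.9*b^2 - 2.56*b - 3.19
(5) = -3*h^4 - 12*h^3 + 12*h^2 + 48*h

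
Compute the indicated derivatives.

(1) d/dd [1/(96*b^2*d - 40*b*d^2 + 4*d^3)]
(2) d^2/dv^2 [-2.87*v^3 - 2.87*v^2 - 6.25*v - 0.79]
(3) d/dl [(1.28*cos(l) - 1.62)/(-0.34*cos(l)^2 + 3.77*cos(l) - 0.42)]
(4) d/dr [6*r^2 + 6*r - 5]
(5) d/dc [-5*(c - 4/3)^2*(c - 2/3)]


(1) = (-24*b^2 + 20*b*d - 3*d^2)/(4*d^2*(24*b^2 - 10*b*d + d^2)^2)
(2) = -17.22*v - 5.74
(3) = (-0.4352*cos(l)^2 + 1.1016*cos(l) - 5.5698)*sin(l)/(0.1156*cos(l)^4 - 2.5636*cos(l)^3 + 14.4985*cos(l)^2 - 3.1668*cos(l) + 0.1764)
(4) = 12*r + 6
(5) = -15*c^2 + 100*c/3 - 160/9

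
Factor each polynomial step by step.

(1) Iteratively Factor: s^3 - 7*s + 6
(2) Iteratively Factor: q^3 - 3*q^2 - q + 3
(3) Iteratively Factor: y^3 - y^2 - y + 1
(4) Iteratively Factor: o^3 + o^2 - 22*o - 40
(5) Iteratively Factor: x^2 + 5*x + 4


(1) = (s + 3)*(s^2 - 3*s + 2) = (s - 1)*(s + 3)*(s - 2)
(2) = (q + 1)*(q^2 - 4*q + 3) = (q - 1)*(q + 1)*(q - 3)
(3) = (y + 1)*(y^2 - 2*y + 1) = (y - 1)*(y + 1)*(y - 1)
(4) = (o + 4)*(o^2 - 3*o - 10) = (o + 2)*(o + 4)*(o - 5)
(5) = (x + 1)*(x + 4)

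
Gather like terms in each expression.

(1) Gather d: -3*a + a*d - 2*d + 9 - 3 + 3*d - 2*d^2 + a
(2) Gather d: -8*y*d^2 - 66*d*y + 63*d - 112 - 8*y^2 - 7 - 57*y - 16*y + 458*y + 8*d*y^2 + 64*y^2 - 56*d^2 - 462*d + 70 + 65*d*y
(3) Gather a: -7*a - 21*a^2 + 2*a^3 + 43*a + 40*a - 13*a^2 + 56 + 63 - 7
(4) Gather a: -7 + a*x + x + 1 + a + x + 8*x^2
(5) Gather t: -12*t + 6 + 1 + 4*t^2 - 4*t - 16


(1) = -2*a - 2*d^2 + d*(a + 1) + 6
(2) = d^2*(-8*y - 56) + d*(8*y^2 - y - 399) + 56*y^2 + 385*y - 49
(3) = 2*a^3 - 34*a^2 + 76*a + 112
(4) = a*(x + 1) + 8*x^2 + 2*x - 6
(5) = 4*t^2 - 16*t - 9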